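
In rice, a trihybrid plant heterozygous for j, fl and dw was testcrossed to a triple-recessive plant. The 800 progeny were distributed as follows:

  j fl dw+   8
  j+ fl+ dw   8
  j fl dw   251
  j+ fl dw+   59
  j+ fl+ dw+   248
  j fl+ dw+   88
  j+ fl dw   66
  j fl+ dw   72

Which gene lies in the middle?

dw

The two most frequent reciprocal classes, j fl dw and j+ fl+ dw+, are the parental types, so the F1 was j fl dw / j+ fl+ dw+.
The two rarest classes, j fl dw+ and j+ fl+ dw, are the double crossovers. Comparing them with the parentals, only the dw allele has switched, so dw is the middle locus and the order is fl – dw – j.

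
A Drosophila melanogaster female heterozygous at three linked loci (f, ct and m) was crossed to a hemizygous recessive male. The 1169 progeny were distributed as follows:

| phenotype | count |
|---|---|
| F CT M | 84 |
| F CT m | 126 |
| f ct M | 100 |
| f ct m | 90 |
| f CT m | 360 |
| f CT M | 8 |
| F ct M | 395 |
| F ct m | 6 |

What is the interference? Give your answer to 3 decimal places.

The two most frequent reciprocal classes, f CT m and F ct M, are the parental types, so the F1 was f CT m / F ct M.
The two rarest classes, f CT M and F ct m, are the double crossovers. Comparing them with the parentals, only the m allele has switched, so m is the middle locus and the order is f – m – ct.
f–m: (226 + 14)/1169 = 0.2053; m–ct: (174 + 14)/1169 = 0.1608.
Expected DCO frequency = 0.2053 × 0.1608 ≈ 0.03301; observed = 14/1169 ≈ 0.01198.
Coefficient of coincidence = 0.01198/0.03301 ≈ 0.363; interference = 1 − 0.363 = 0.637.

0.637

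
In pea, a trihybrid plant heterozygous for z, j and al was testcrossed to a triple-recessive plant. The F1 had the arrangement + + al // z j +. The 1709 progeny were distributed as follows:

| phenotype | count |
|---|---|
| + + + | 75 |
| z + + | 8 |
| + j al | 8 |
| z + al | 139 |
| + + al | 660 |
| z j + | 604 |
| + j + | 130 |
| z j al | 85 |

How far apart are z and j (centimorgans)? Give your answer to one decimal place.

16.7 centimorgans

The two rarest classes, + j al and z + +, are the double crossovers. Comparing them with the parentals, only the j allele has switched, so j is the middle locus and the order is al – j – z.
Crossovers in the j–z interval produce the single-crossover classes z + al and + j + (139 + 130 = 269) plus the double crossovers (16).
RF(j–z) = (269 + 16) / 1709 = 285/1709 = 0.1668 → 16.7 centimorgans.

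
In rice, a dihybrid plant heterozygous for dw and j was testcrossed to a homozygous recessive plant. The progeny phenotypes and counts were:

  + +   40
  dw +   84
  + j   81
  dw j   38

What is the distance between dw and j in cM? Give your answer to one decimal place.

32.1 cM

The two most frequent classes, + j (81) and dw + (84), are the parental types, so the F1 was + j / dw +.
The recombinant classes are + + and dw j: 40 + 38 = 78.
Recombination frequency = 78/243 = 0.3210 ≈ 32.1%, i.e. 32.1 cM.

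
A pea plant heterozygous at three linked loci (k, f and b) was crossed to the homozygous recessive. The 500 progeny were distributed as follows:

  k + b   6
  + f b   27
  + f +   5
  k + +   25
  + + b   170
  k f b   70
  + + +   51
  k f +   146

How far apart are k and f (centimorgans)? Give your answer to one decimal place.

The two most frequent reciprocal classes, + + b and k f +, are the parental types, so the F1 was + + b / k f +.
The two rarest classes, k + b and + f +, are the double crossovers. Comparing them with the parentals, only the k allele has switched, so k is the middle locus and the order is b – k – f.
Crossovers in the k–f interval produce the single-crossover classes + f b and k + + (27 + 25 = 52) plus the double crossovers (11).
RF(k–f) = (52 + 11) / 500 = 63/500 = 0.1260 → 12.6 centimorgans.

12.6 centimorgans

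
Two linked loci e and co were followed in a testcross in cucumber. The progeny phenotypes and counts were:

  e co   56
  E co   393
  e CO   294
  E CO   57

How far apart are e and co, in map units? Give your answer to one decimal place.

The two most frequent classes, E co (393) and e CO (294), are the parental types, so the F1 was E co / e CO.
The recombinant classes are E CO and e co: 57 + 56 = 113.
Recombination frequency = 113/800 = 0.1412 ≈ 14.1%, i.e. 14.1 map units.

14.1 map units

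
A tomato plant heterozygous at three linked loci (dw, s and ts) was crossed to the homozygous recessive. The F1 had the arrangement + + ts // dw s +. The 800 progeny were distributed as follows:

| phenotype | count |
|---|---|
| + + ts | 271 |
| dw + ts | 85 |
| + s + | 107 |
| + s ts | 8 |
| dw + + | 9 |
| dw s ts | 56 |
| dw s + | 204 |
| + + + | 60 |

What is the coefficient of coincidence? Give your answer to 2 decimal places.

The two rarest classes, + s ts and dw + +, are the double crossovers. Comparing them with the parentals, only the s allele has switched, so s is the middle locus and the order is ts – s – dw.
ts–s: (116 + 17)/800 = 0.1663; s–dw: (192 + 17)/800 = 0.2612.
Expected DCO frequency = 0.1663 × 0.2612 ≈ 0.04344; observed = 17/800 ≈ 0.02125.
Coefficient of coincidence = 0.02125/0.04344 ≈ 0.49.

0.49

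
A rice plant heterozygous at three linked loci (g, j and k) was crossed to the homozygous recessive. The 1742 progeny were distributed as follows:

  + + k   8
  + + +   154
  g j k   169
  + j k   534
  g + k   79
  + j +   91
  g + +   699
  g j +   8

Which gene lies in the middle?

The two most frequent reciprocal classes, g + + and + j k, are the parental types, so the F1 was g + + / + j k.
The two rarest classes, g j + and + + k, are the double crossovers. Comparing them with the parentals, only the j allele has switched, so j is the middle locus and the order is g – j – k.

j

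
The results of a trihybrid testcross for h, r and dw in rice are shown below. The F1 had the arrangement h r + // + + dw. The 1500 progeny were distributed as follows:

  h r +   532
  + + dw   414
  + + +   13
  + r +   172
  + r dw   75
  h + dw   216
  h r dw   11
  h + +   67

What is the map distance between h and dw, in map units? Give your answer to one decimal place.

The two rarest classes, h r dw and + + +, are the double crossovers. Comparing them with the parentals, only the dw allele has switched, so dw is the middle locus and the order is h – dw – r.
Crossovers in the h–dw interval produce the single-crossover classes + r + and h + dw (172 + 216 = 388) plus the double crossovers (24).
RF(h–dw) = (388 + 24) / 1500 = 412/1500 = 0.2747 → 27.5 map units.

27.5 map units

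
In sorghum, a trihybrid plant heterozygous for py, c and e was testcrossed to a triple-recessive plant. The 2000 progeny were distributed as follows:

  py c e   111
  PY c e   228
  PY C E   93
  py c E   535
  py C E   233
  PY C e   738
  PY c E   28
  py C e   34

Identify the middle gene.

py

The two most frequent reciprocal classes, PY C e and py c E, are the parental types, so the F1 was PY C e / py c E.
The two rarest classes, py C e and PY c E, are the double crossovers. Comparing them with the parentals, only the py allele has switched, so py is the middle locus and the order is c – py – e.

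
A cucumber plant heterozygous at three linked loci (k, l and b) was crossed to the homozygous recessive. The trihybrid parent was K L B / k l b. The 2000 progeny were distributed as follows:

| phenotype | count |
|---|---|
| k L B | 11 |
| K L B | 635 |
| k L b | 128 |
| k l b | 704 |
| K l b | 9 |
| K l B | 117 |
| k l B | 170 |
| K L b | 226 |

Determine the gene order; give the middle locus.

The two rarest classes, k L B and K l b, are the double crossovers. Comparing them with the parentals, only the k allele has switched, so k is the middle locus and the order is b – k – l.

k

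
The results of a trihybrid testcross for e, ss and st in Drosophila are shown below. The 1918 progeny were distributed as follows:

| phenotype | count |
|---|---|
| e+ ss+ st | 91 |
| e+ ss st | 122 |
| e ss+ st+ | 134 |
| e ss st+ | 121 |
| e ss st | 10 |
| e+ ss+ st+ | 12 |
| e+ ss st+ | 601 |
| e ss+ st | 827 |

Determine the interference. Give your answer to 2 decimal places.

0.35

The two most frequent reciprocal classes, e+ ss st+ and e ss+ st, are the parental types, so the F1 was e+ ss st+ / e ss+ st.
The two rarest classes, e+ ss+ st+ and e ss st, are the double crossovers. Comparing them with the parentals, only the ss allele has switched, so ss is the middle locus and the order is st – ss – e.
st–ss: (256 + 22)/1918 = 0.1449; ss–e: (212 + 22)/1918 = 0.1220.
Expected DCO frequency = 0.1449 × 0.1220 ≈ 0.01768; observed = 22/1918 ≈ 0.01147.
Coefficient of coincidence = 0.01147/0.01768 ≈ 0.65; interference = 1 − 0.65 = 0.35.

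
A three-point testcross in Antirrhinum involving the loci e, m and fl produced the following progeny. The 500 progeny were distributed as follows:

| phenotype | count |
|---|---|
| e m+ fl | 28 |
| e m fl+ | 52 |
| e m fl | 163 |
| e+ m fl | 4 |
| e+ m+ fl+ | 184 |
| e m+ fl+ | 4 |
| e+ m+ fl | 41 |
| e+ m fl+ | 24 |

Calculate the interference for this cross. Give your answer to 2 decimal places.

The two most frequent reciprocal classes, e+ m+ fl+ and e m fl, are the parental types, so the F1 was e+ m+ fl+ / e m fl.
The two rarest classes, e m+ fl+ and e+ m fl, are the double crossovers. Comparing them with the parentals, only the e allele has switched, so e is the middle locus and the order is fl – e – m.
fl–e: (93 + 8)/500 = 0.2020; e–m: (52 + 8)/500 = 0.1200.
Expected DCO frequency = 0.2020 × 0.1200 ≈ 0.02424; observed = 8/500 ≈ 0.01600.
Coefficient of coincidence = 0.01600/0.02424 ≈ 0.66; interference = 1 − 0.66 = 0.34.

0.34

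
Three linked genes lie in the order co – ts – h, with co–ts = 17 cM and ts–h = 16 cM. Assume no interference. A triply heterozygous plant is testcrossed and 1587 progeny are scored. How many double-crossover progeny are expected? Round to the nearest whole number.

43

Map distances give recombination frequencies of 0.170 and 0.160 for the two intervals.
With no interference, expected double-crossover frequency = 0.170 × 0.160 = 0.02720.
Expected number = 0.02720 × 1587 = 43.17 ≈ 43.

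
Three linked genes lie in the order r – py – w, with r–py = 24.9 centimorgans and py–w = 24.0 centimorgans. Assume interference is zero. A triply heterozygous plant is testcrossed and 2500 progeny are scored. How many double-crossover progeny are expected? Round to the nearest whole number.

Map distances give recombination frequencies of 0.249 and 0.240 for the two intervals.
With no interference, expected double-crossover frequency = 0.249 × 0.240 = 0.05976.
Expected number = 0.05976 × 2500 = 149.40 ≈ 149.

149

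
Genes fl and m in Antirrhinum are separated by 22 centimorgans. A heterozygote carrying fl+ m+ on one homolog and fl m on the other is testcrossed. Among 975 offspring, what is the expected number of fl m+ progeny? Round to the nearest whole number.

107

A map distance of 22 centimorgans corresponds to a recombination frequency of 0.220.
The F1 is fl+ m+ / fl m, so fl m+ is a recombinant gamete class with expected frequency r/2 = 0.220/2 = 0.1100.
Expected number = 0.1100 × 975 = 107.25 ≈ 107.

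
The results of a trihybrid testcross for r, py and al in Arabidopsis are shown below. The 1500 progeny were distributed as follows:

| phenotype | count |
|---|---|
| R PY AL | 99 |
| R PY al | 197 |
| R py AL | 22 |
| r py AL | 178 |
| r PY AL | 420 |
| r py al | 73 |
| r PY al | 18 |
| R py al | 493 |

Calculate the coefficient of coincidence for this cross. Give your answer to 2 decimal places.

0.68

The two most frequent reciprocal classes, r PY AL and R py al, are the parental types, so the F1 was r PY AL / R py al.
The two rarest classes, r PY al and R py AL, are the double crossovers. Comparing them with the parentals, only the al allele has switched, so al is the middle locus and the order is py – al – r.
py–al: (375 + 40)/1500 = 0.2767; al–r: (172 + 40)/1500 = 0.1413.
Expected DCO frequency = 0.2767 × 0.1413 ≈ 0.03910; observed = 40/1500 ≈ 0.02667.
Coefficient of coincidence = 0.02667/0.03910 ≈ 0.68.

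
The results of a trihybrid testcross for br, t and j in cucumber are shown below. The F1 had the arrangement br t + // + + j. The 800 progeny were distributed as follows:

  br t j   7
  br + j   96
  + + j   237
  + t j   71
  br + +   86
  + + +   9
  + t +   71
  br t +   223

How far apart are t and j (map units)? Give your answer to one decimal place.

21.6 map units

The two rarest classes, br t j and + + +, are the double crossovers. Comparing them with the parentals, only the j allele has switched, so j is the middle locus and the order is t – j – br.
Crossovers in the t–j interval produce the single-crossover classes br + + and + t j (86 + 71 = 157) plus the double crossovers (16).
RF(t–j) = (157 + 16) / 800 = 173/800 = 0.2162 → 21.6 map units.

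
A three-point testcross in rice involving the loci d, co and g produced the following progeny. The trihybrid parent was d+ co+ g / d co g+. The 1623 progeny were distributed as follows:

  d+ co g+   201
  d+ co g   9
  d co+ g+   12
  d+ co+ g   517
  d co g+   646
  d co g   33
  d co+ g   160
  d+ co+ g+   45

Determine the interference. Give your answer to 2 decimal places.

0.10

The two rarest classes, d+ co g and d co+ g+, are the double crossovers. Comparing them with the parentals, only the co allele has switched, so co is the middle locus and the order is d – co – g.
d–co: (361 + 21)/1623 = 0.2354; co–g: (78 + 21)/1623 = 0.0610.
Expected DCO frequency = 0.2354 × 0.0610 ≈ 0.01436; observed = 21/1623 ≈ 0.01294.
Coefficient of coincidence = 0.01294/0.01436 ≈ 0.90; interference = 1 − 0.90 = 0.10.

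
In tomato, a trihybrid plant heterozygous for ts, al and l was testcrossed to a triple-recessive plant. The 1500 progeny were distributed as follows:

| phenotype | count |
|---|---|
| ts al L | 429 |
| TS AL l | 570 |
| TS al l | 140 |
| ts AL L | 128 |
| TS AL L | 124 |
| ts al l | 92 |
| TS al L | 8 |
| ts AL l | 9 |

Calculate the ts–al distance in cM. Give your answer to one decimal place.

19.0 cM

The two most frequent reciprocal classes, ts al L and TS AL l, are the parental types, so the F1 was ts al L / TS AL l.
The two rarest classes, TS al L and ts AL l, are the double crossovers. Comparing them with the parentals, only the ts allele has switched, so ts is the middle locus and the order is l – ts – al.
Crossovers in the ts–al interval produce the single-crossover classes ts AL L and TS al l (128 + 140 = 268) plus the double crossovers (17).
RF(ts–al) = (268 + 17) / 1500 = 285/1500 = 0.1900 → 19.0 cM.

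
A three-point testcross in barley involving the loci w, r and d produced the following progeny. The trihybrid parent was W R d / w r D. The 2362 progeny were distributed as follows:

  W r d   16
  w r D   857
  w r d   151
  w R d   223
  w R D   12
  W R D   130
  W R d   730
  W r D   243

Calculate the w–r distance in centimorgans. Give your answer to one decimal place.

The two rarest classes, W r d and w R D, are the double crossovers. Comparing them with the parentals, only the r allele has switched, so r is the middle locus and the order is w – r – d.
Crossovers in the w–r interval produce the single-crossover classes w R d and W r D (223 + 243 = 466) plus the double crossovers (28).
RF(w–r) = (466 + 28) / 2362 = 494/2362 = 0.2091 → 20.9 centimorgans.

20.9 centimorgans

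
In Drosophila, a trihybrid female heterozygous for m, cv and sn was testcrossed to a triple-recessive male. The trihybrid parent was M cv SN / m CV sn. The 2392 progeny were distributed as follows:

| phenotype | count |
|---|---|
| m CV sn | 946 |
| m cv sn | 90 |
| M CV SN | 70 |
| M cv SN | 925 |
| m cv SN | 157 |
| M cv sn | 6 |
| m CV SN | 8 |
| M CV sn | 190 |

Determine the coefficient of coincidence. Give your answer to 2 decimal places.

The two rarest classes, M cv sn and m CV SN, are the double crossovers. Comparing them with the parentals, only the sn allele has switched, so sn is the middle locus and the order is m – sn – cv.
m–sn: (347 + 14)/2392 = 0.1509; sn–cv: (160 + 14)/2392 = 0.0727.
Expected DCO frequency = 0.1509 × 0.0727 ≈ 0.01097; observed = 14/2392 ≈ 0.00585.
Coefficient of coincidence = 0.00585/0.01097 ≈ 0.53.

0.53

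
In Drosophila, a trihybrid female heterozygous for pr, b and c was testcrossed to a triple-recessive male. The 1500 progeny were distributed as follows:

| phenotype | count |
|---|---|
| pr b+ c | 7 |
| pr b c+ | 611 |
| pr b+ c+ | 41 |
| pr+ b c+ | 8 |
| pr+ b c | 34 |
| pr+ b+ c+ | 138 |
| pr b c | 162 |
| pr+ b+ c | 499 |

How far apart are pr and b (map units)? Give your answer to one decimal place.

The two most frequent reciprocal classes, pr+ b+ c and pr b c+, are the parental types, so the F1 was pr+ b+ c / pr b c+.
The two rarest classes, pr b+ c and pr+ b c+, are the double crossovers. Comparing them with the parentals, only the pr allele has switched, so pr is the middle locus and the order is b – pr – c.
Crossovers in the b–pr interval produce the single-crossover classes pr+ b c and pr b+ c+ (34 + 41 = 75) plus the double crossovers (15).
RF(b–pr) = (75 + 15) / 1500 = 90/1500 = 0.0600 → 6.0 map units.

6.0 map units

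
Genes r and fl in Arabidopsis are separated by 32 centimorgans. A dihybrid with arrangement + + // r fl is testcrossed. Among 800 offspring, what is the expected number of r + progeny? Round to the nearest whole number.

A map distance of 32 centimorgans corresponds to a recombination frequency of 0.320.
The F1 is + + / r fl, so r + is a recombinant gamete class with expected frequency r/2 = 0.320/2 = 0.1600.
Expected number = 0.1600 × 800 = 128.00 ≈ 128.

128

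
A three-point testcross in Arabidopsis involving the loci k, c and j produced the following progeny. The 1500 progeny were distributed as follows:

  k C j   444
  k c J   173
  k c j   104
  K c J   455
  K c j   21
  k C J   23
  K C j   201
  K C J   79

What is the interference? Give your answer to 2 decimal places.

0.30

The two most frequent reciprocal classes, k C j and K c J, are the parental types, so the F1 was k C j / K c J.
The two rarest classes, k C J and K c j, are the double crossovers. Comparing them with the parentals, only the j allele has switched, so j is the middle locus and the order is c – j – k.
c–j: (183 + 44)/1500 = 0.1513; j–k: (374 + 44)/1500 = 0.2787.
Expected DCO frequency = 0.1513 × 0.2787 ≈ 0.04217; observed = 44/1500 ≈ 0.02933.
Coefficient of coincidence = 0.02933/0.04217 ≈ 0.70; interference = 1 − 0.70 = 0.30.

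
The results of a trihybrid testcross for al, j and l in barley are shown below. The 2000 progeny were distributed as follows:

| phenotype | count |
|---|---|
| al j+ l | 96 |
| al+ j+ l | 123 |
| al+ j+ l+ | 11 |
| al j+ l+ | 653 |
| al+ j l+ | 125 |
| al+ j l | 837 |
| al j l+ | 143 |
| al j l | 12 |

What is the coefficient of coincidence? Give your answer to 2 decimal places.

The two most frequent reciprocal classes, al j+ l+ and al+ j l, are the parental types, so the F1 was al j+ l+ / al+ j l.
The two rarest classes, al+ j+ l+ and al j l, are the double crossovers. Comparing them with the parentals, only the al allele has switched, so al is the middle locus and the order is l – al – j.
l–al: (221 + 23)/2000 = 0.1220; al–j: (266 + 23)/2000 = 0.1445.
Expected DCO frequency = 0.1220 × 0.1445 ≈ 0.01763; observed = 23/2000 ≈ 0.01150.
Coefficient of coincidence = 0.01150/0.01763 ≈ 0.65.

0.65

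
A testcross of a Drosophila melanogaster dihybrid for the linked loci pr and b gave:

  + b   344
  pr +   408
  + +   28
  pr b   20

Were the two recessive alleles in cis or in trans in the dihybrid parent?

trans

The two most frequent classes are + b (344) and pr + (408); these are the parental (non-recombinant) types.
So the F1 carried + b on one chromosome and pr + on the other — the recessive alleles are on opposite chromosomes (trans / repulsion).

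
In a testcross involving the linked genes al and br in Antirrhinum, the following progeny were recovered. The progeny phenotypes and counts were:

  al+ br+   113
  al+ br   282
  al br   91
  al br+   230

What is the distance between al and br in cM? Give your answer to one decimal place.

28.5 cM

The two most frequent classes, al+ br (282) and al br+ (230), are the parental types, so the F1 was al+ br / al br+.
The recombinant classes are al+ br+ and al br: 113 + 91 = 204.
Recombination frequency = 204/716 = 0.2849 ≈ 28.5%, i.e. 28.5 cM.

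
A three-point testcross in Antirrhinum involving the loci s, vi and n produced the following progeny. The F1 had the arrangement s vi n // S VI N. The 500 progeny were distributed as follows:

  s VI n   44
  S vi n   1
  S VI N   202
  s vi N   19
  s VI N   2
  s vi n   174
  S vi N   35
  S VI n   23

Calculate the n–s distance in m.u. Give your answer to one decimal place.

The two rarest classes, S vi n and s VI N, are the double crossovers. Comparing them with the parentals, only the s allele has switched, so s is the middle locus and the order is n – s – vi.
Crossovers in the n–s interval produce the single-crossover classes s vi N and S VI n (19 + 23 = 42) plus the double crossovers (3).
RF(n–s) = (42 + 3) / 500 = 45/500 = 0.0900 → 9.0 m.u.

9.0 m.u.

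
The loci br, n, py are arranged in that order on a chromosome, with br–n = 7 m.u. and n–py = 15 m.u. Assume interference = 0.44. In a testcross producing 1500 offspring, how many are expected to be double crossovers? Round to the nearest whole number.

9

Map distances give recombination frequencies of 0.070 and 0.150 for the two intervals.
With interference 0.44 (so coincidence = 0.56), expected double-crossover frequency = 0.070 × 0.150 × 0.56 = 0.00588.
Expected number = 0.00588 × 1500 = 8.82 ≈ 9.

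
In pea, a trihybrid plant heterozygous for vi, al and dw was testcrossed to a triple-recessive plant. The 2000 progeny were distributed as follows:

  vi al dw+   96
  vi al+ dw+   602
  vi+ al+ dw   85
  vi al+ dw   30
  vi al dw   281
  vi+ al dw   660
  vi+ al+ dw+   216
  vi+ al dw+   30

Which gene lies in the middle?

The two most frequent reciprocal classes, vi+ al dw and vi al+ dw+, are the parental types, so the F1 was vi+ al dw / vi al+ dw+.
The two rarest classes, vi+ al dw+ and vi al+ dw, are the double crossovers. Comparing them with the parentals, only the dw allele has switched, so dw is the middle locus and the order is al – dw – vi.

dw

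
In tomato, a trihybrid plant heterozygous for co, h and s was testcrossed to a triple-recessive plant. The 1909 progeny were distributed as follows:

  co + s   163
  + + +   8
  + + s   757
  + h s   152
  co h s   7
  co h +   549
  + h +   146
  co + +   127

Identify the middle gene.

The two most frequent reciprocal classes, co h + and + + s, are the parental types, so the F1 was co h + / + + s.
The two rarest classes, co h s and + + +, are the double crossovers. Comparing them with the parentals, only the s allele has switched, so s is the middle locus and the order is co – s – h.

s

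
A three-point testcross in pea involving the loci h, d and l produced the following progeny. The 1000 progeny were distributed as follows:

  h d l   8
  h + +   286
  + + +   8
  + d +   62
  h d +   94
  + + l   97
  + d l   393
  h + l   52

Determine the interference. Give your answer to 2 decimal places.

The two most frequent reciprocal classes, + d l and h + +, are the parental types, so the F1 was + d l / h + +.
The two rarest classes, h d l and + + +, are the double crossovers. Comparing them with the parentals, only the h allele has switched, so h is the middle locus and the order is l – h – d.
l–h: (114 + 16)/1000 = 0.1300; h–d: (191 + 16)/1000 = 0.2070.
Expected DCO frequency = 0.1300 × 0.2070 ≈ 0.02691; observed = 16/1000 ≈ 0.01600.
Coefficient of coincidence = 0.01600/0.02691 ≈ 0.59; interference = 1 − 0.59 = 0.41.

0.41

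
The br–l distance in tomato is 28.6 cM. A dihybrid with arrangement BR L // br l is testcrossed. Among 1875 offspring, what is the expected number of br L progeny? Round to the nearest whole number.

A map distance of 28.6 cM corresponds to a recombination frequency of 0.286.
The F1 is BR L / br l, so br L is a recombinant gamete class with expected frequency r/2 = 0.286/2 = 0.1430.
Expected number = 0.1430 × 1875 = 268.13 ≈ 268.

268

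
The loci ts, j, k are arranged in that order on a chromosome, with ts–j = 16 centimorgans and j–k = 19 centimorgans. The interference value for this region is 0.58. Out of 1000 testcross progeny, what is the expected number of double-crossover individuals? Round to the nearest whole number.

13

Map distances give recombination frequencies of 0.160 and 0.190 for the two intervals.
With interference 0.58 (so coincidence = 0.42), expected double-crossover frequency = 0.160 × 0.190 × 0.42 = 0.01277.
Expected number = 0.01277 × 1000 = 12.77 ≈ 13.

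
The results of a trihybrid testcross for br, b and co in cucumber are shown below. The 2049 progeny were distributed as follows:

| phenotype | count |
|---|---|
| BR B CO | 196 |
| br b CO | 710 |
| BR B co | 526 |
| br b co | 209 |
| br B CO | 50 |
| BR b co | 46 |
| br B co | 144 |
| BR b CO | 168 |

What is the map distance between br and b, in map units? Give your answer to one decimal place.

19.9 map units

The two most frequent reciprocal classes, BR B co and br b CO, are the parental types, so the F1 was BR B co / br b CO.
The two rarest classes, BR b co and br B CO, are the double crossovers. Comparing them with the parentals, only the b allele has switched, so b is the middle locus and the order is co – b – br.
Crossovers in the b–br interval produce the single-crossover classes br B co and BR b CO (144 + 168 = 312) plus the double crossovers (96).
RF(b–br) = (312 + 96) / 2049 = 408/2049 = 0.1991 → 19.9 map units.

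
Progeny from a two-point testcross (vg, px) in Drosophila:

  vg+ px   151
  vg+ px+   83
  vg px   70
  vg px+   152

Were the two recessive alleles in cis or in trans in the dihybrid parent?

trans

The two most frequent classes are vg+ px (151) and vg px+ (152); these are the parental (non-recombinant) types.
So the F1 carried vg+ px on one chromosome and vg px+ on the other — the recessive alleles are on opposite chromosomes (trans / repulsion).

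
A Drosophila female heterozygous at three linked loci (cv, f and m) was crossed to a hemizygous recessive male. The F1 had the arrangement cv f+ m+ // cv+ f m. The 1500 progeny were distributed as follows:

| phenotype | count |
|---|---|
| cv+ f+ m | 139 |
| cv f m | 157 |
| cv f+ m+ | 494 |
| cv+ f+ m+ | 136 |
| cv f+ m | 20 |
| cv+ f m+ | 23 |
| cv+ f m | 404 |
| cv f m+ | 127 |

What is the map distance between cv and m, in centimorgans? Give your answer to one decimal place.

22.4 centimorgans

The two rarest classes, cv f+ m and cv+ f m+, are the double crossovers. Comparing them with the parentals, only the m allele has switched, so m is the middle locus and the order is cv – m – f.
Crossovers in the cv–m interval produce the single-crossover classes cv+ f+ m+ and cv f m (136 + 157 = 293) plus the double crossovers (43).
RF(cv–m) = (293 + 43) / 1500 = 336/1500 = 0.2240 → 22.4 centimorgans.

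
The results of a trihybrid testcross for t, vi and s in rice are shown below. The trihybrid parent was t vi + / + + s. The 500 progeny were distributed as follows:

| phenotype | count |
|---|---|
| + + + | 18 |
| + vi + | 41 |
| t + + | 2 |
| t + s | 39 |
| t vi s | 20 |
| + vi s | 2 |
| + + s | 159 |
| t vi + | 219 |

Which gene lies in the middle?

vi

The two rarest classes, t + + and + vi s, are the double crossovers. Comparing them with the parentals, only the vi allele has switched, so vi is the middle locus and the order is t – vi – s.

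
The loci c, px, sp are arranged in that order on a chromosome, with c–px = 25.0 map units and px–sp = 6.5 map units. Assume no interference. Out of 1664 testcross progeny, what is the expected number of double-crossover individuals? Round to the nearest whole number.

27

Map distances give recombination frequencies of 0.250 and 0.065 for the two intervals.
With no interference, expected double-crossover frequency = 0.250 × 0.065 = 0.01625.
Expected number = 0.01625 × 1664 = 27.04 ≈ 27.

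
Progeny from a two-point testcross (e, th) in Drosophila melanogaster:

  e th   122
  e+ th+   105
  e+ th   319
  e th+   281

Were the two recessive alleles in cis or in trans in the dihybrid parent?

trans

The two most frequent classes are e+ th (319) and e th+ (281); these are the parental (non-recombinant) types.
So the F1 carried e+ th on one chromosome and e th+ on the other — the recessive alleles are on opposite chromosomes (trans / repulsion).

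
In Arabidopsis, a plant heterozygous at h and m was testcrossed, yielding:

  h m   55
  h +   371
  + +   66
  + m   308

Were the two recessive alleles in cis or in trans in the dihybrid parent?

The two most frequent classes are + m (308) and h + (371); these are the parental (non-recombinant) types.
So the F1 carried + m on one chromosome and h + on the other — the recessive alleles are on opposite chromosomes (trans / repulsion).

trans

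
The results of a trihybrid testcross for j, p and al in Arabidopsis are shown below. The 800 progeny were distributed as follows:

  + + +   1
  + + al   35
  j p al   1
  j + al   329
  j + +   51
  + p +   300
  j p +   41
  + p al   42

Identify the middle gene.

The two most frequent reciprocal classes, j + al and + p +, are the parental types, so the F1 was j + al / + p +.
The two rarest classes, j p al and + + +, are the double crossovers. Comparing them with the parentals, only the p allele has switched, so p is the middle locus and the order is j – p – al.

p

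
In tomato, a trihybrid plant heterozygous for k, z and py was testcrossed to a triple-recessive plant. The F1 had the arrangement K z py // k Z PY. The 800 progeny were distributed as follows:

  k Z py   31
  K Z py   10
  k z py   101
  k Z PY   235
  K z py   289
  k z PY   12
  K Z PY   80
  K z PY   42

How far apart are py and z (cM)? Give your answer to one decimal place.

The two rarest classes, K Z py and k z PY, are the double crossovers. Comparing them with the parentals, only the z allele has switched, so z is the middle locus and the order is py – z – k.
Crossovers in the py–z interval produce the single-crossover classes K z PY and k Z py (42 + 31 = 73) plus the double crossovers (22).
RF(py–z) = (73 + 22) / 800 = 95/800 = 0.1187 → 11.9 cM.

11.9 cM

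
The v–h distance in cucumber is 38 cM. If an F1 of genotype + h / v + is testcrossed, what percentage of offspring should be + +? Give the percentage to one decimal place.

A map distance of 38 cM corresponds to a recombination frequency of 0.380.
The F1 is + h / v +, so + + is a recombinant gamete class with expected frequency r/2 = 0.380/2 = 0.1900.
That is 0.1900 = 19.0% of the progeny.

19.0%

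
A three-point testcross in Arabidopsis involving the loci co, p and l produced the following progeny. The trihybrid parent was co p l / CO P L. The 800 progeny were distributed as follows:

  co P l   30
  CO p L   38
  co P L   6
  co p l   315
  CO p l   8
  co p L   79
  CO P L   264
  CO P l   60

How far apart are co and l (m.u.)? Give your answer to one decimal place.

19.1 m.u.

The two rarest classes, CO p l and co P L, are the double crossovers. Comparing them with the parentals, only the co allele has switched, so co is the middle locus and the order is l – co – p.
Crossovers in the l–co interval produce the single-crossover classes co p L and CO P l (79 + 60 = 139) plus the double crossovers (14).
RF(l–co) = (139 + 14) / 800 = 153/800 = 0.1913 → 19.1 m.u.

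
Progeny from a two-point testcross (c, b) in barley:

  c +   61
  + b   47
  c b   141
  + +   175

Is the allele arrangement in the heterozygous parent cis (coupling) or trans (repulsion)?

The two most frequent classes are + + (175) and c b (141); these are the parental (non-recombinant) types.
So the F1 carried + + on one chromosome and c b on the other — the recessive alleles are on the same chromosome (cis / coupling).

cis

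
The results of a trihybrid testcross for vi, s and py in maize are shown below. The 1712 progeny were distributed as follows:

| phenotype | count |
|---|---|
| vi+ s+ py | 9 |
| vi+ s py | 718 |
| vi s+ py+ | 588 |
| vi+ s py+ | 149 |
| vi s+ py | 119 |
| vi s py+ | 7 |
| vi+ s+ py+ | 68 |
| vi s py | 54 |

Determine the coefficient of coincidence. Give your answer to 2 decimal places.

0.70

The two most frequent reciprocal classes, vi s+ py+ and vi+ s py, are the parental types, so the F1 was vi s+ py+ / vi+ s py.
The two rarest classes, vi s py+ and vi+ s+ py, are the double crossovers. Comparing them with the parentals, only the s allele has switched, so s is the middle locus and the order is py – s – vi.
py–s: (268 + 16)/1712 = 0.1659; s–vi: (122 + 16)/1712 = 0.0806.
Expected DCO frequency = 0.1659 × 0.0806 ≈ 0.01337; observed = 16/1712 ≈ 0.00935.
Coefficient of coincidence = 0.00935/0.01337 ≈ 0.70.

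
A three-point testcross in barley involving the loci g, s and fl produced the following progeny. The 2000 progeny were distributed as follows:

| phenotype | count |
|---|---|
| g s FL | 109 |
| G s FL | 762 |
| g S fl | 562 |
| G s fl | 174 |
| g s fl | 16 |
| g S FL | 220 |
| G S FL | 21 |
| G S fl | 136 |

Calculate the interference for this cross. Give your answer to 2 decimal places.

0.39

The two most frequent reciprocal classes, g S fl and G s FL, are the parental types, so the F1 was g S fl / G s FL.
The two rarest classes, g s fl and G S FL, are the double crossovers. Comparing them with the parentals, only the s allele has switched, so s is the middle locus and the order is g – s – fl.
g–s: (245 + 37)/2000 = 0.1410; s–fl: (394 + 37)/2000 = 0.2155.
Expected DCO frequency = 0.1410 × 0.2155 ≈ 0.03039; observed = 37/2000 ≈ 0.01850.
Coefficient of coincidence = 0.01850/0.03039 ≈ 0.61; interference = 1 − 0.61 = 0.39.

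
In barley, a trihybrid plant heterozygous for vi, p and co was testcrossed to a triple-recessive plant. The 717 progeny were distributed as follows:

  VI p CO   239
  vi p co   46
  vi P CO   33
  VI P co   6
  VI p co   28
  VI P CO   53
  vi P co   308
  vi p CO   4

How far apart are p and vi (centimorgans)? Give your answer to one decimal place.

15.2 centimorgans

The two most frequent reciprocal classes, VI p CO and vi P co, are the parental types, so the F1 was VI p CO / vi P co.
The two rarest classes, vi p CO and VI P co, are the double crossovers. Comparing them with the parentals, only the vi allele has switched, so vi is the middle locus and the order is co – vi – p.
Crossovers in the vi–p interval produce the single-crossover classes VI P CO and vi p co (53 + 46 = 99) plus the double crossovers (10).
RF(vi–p) = (99 + 10) / 717 = 109/717 = 0.1520 → 15.2 centimorgans.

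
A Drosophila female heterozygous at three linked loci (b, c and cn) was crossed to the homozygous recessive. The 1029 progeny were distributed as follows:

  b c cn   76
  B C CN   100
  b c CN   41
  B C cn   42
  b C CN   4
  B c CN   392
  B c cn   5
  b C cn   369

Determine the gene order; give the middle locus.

The two most frequent reciprocal classes, B c CN and b C cn, are the parental types, so the F1 was B c CN / b C cn.
The two rarest classes, B c cn and b C CN, are the double crossovers. Comparing them with the parentals, only the cn allele has switched, so cn is the middle locus and the order is c – cn – b.

cn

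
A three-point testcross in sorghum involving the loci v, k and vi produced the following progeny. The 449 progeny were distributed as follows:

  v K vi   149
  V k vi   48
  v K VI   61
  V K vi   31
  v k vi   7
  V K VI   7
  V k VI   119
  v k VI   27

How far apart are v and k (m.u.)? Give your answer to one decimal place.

16.0 m.u.

The two most frequent reciprocal classes, v K vi and V k VI, are the parental types, so the F1 was v K vi / V k VI.
The two rarest classes, v k vi and V K VI, are the double crossovers. Comparing them with the parentals, only the k allele has switched, so k is the middle locus and the order is vi – k – v.
Crossovers in the k–v interval produce the single-crossover classes V K vi and v k VI (31 + 27 = 58) plus the double crossovers (14).
RF(k–v) = (58 + 14) / 449 = 72/449 = 0.1604 → 16.0 m.u.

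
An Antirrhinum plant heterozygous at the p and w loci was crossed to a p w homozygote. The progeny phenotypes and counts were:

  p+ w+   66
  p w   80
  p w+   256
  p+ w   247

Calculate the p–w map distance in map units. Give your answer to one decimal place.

22.5 map units

The two most frequent classes, p+ w (247) and p w+ (256), are the parental types, so the F1 was p+ w / p w+.
The recombinant classes are p+ w+ and p w: 66 + 80 = 146.
Recombination frequency = 146/649 = 0.2250 ≈ 22.5%, i.e. 22.5 map units.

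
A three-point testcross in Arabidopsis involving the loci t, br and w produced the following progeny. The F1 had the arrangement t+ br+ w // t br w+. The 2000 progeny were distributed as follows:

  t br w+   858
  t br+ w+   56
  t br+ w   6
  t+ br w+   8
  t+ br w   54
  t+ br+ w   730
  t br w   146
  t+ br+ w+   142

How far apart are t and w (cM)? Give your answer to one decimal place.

The two rarest classes, t br+ w and t+ br w+, are the double crossovers. Comparing them with the parentals, only the t allele has switched, so t is the middle locus and the order is w – t – br.
Crossovers in the w–t interval produce the single-crossover classes t+ br+ w+ and t br w (142 + 146 = 288) plus the double crossovers (14).
RF(w–t) = (288 + 14) / 2000 = 302/2000 = 0.1510 → 15.1 cM.

15.1 cM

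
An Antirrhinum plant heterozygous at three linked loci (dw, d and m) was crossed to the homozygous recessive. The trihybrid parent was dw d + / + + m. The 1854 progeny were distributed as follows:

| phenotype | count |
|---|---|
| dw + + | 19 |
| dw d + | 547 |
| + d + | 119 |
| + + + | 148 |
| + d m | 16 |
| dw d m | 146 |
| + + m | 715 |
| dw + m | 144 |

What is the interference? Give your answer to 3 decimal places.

The two rarest classes, dw + + and + d m, are the double crossovers. Comparing them with the parentals, only the d allele has switched, so d is the middle locus and the order is dw – d – m.
dw–d: (263 + 35)/1854 = 0.1607; d–m: (294 + 35)/1854 = 0.1775.
Expected DCO frequency = 0.1607 × 0.1775 ≈ 0.02852; observed = 35/1854 ≈ 0.01888.
Coefficient of coincidence = 0.01888/0.02852 ≈ 0.662; interference = 1 − 0.662 = 0.338.

0.338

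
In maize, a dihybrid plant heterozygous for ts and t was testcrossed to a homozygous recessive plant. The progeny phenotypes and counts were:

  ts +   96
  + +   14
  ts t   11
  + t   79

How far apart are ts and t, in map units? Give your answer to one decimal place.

The two most frequent classes, + t (79) and ts + (96), are the parental types, so the F1 was + t / ts +.
The recombinant classes are + + and ts t: 14 + 11 = 25.
Recombination frequency = 25/200 = 0.1250 ≈ 12.5%, i.e. 12.5 map units.

12.5 map units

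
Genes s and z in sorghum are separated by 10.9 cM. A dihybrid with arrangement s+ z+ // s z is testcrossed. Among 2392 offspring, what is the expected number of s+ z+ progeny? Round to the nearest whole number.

A map distance of 10.9 cM corresponds to a recombination frequency of 0.109.
The F1 is s+ z+ / s z, so s+ z+ is a parental gamete class with expected frequency (1 − r)/2 = 0.891/2 = 0.4455.
Expected number = 0.4455 × 2392 = 1065.64 ≈ 1066.

1066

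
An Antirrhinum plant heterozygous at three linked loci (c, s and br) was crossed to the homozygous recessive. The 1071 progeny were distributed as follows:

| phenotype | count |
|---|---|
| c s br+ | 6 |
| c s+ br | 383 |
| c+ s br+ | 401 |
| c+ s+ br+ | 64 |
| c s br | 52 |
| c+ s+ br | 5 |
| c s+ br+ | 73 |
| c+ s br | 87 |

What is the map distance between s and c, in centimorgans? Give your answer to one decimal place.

The two most frequent reciprocal classes, c s+ br and c+ s br+, are the parental types, so the F1 was c s+ br / c+ s br+.
The two rarest classes, c+ s+ br and c s br+, are the double crossovers. Comparing them with the parentals, only the c allele has switched, so c is the middle locus and the order is s – c – br.
Crossovers in the s–c interval produce the single-crossover classes c s br and c+ s+ br+ (52 + 64 = 116) plus the double crossovers (11).
RF(s–c) = (116 + 11) / 1071 = 127/1071 = 0.1186 → 11.9 centimorgans.

11.9 centimorgans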